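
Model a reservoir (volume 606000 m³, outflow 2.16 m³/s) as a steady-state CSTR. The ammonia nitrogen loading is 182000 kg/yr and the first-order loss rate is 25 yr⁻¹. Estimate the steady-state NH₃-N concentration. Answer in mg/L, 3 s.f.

Outflow Q = 2.16 m³/s × 3.156e+07 s/yr = 6.816e+07 m³/yr.
Steady-state CSTR mass balance: W = Q·C + k·V·C, so C = W/(Q + kV).
Q + kV = 6.816e+07 + 25·606000 = 8.331e+07 m³/yr.
C = 182000/8.331e+07 = 0.002184 kg/m³ = 2.184 mg/L.

2.18 mg/L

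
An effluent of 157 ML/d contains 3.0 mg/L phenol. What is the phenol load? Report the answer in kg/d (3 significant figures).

157 ML/d = 1.817 m³/s.
Mass flux = Q·C = 1.817 m³/s × 3 g/m³ = 5.451 g/s.
= 5.451 g/s × 86.4 = 471 kg/d.

471 kg/d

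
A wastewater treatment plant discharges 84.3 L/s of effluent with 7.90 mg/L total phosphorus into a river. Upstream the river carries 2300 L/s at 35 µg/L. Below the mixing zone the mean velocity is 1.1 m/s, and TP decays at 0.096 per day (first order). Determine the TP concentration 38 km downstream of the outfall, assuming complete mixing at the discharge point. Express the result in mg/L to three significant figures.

84.3 L/s = 0.0843 m³/s.
2300 L/s = 2.3 m³/s.
35 µg/L = 0.035 mg/L.
After complete mixing, C₀ = (0.0843·7.9 + 2.3·0.035) / 2.384 = 0.3131 mg/L.
Travel time t = 3.8e+04 m / 1.1 m/s = 3.455e+04 s = 0.3998 d.
C = 0.3131·exp(−0.096·0.3998) = 0.3131·0.9623 = 0.3013 mg/L.

0.301 mg/L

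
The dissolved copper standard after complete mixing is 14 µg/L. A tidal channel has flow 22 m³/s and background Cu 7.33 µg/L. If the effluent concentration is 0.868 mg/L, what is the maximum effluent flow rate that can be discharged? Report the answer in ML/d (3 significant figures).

14.8 ML/d

7.33 µg/L = 0.00733 mg/L.
14 µg/L = 0.014 mg/L.
Mass balance at complete mixing: C_std·(Q_w + Q_r) = Q_w·C_e + Q_r·C_b.
Rearranging, Q_w = Q_r·(C_std − C_b)/(C_e − C_std) = 22·(0.014 − 0.00733) / (0.868 − 0.014) = 0.1718 m³/s.
= 14.85 ML/d.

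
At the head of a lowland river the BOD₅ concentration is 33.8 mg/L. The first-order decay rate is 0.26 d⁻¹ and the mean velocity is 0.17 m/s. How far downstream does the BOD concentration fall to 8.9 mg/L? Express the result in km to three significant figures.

From C = C₀·e^(−kt), t = ln(C₀/C)/k = ln(33.8/8.9)/0.26 = 1.334/0.26 = 5.132 d.
Distance = v·t = 0.17 m/s × 4.434e+05 s = 7.538e+04 m = 75.38 km.

75.4 km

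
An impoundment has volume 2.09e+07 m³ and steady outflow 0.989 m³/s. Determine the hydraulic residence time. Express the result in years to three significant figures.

0.670 yr

Q = 0.989 m³/s × 3.156e+07 s/yr = 3.121e+07 m³/yr.
Hydraulic residence time τ = V/Q = 2.09e+07/3.121e+07 = 0.6696 yr.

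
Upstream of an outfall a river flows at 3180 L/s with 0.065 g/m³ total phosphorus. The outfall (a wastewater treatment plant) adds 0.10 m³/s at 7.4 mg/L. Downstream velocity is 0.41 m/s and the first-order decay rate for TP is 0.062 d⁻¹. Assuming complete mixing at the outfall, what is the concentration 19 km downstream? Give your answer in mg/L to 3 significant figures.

0.279 mg/L

3180 L/s = 3.18 m³/s.
After complete mixing, C₀ = (0.1·7.4 + 3.18·0.065) / 3.28 = 0.2886 mg/L.
Travel time t = 1.9e+04 m / 0.41 m/s = 4.634e+04 s = 0.5364 d.
C = 0.2886·exp(−0.062·0.5364) = 0.2886·0.9673 = 0.2792 mg/L.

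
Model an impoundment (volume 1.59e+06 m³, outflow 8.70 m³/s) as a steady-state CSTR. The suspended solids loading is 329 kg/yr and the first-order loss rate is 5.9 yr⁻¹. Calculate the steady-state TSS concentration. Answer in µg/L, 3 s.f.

Outflow Q = 8.70 m³/s × 3.156e+07 s/yr = 2.746e+08 m³/yr.
Steady-state CSTR mass balance: W = Q·C + k·V·C, so C = W/(Q + kV).
Q + kV = 2.746e+08 + 5.9·1.59e+06 = 2.839e+08 m³/yr.
C = 329/2.839e+08 = 1.159e-06 kg/m³ = 0.001159 mg/L = 1.159 µg/L.

1.16 µg/L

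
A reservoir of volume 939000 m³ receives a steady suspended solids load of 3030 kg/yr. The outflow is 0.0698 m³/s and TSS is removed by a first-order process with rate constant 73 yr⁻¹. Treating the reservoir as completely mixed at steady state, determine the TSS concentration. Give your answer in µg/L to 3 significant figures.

Outflow Q = 0.0698 m³/s × 3.156e+07 s/yr = 2.203e+06 m³/yr.
Steady-state CSTR mass balance: W = Q·C + k·V·C, so C = W/(Q + kV).
Q + kV = 2.203e+06 + 73·939000 = 7.075e+07 m³/yr.
C = 3030/7.075e+07 = 4.283e-05 kg/m³ = 0.04283 mg/L = 42.83 µg/L.

42.8 µg/L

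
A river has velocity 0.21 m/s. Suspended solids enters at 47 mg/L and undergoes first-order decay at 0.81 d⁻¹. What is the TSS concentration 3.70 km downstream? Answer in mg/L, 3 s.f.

39.8 mg/L

Travel time t = 3.70 km / 0.21 m/s = 3700/0.21 = 1.762e+04 s = 0.2039 d.
First-order decay: C = 47·exp(−0.81·0.2039) = 47·0.8477 = 39.84 mg/L.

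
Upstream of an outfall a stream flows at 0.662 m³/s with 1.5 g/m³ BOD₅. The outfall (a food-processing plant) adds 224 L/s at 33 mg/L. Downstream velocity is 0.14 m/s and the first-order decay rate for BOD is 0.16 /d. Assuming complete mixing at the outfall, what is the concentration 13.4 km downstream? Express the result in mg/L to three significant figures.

7.93 mg/L

224 L/s = 0.224 m³/s.
After complete mixing, C₀ = (0.224·33 + 0.662·1.5) / 0.886 = 9.464 mg/L.
Travel time t = 1.34e+04 m / 0.14 m/s = 9.571e+04 s = 1.108 d.
C = 9.464·exp(−0.16·1.108) = 9.464·0.8376 = 7.927 mg/L.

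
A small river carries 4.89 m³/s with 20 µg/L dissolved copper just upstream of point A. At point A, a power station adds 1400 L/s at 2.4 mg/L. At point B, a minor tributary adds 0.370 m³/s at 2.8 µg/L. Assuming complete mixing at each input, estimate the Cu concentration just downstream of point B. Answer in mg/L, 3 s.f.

0.519 mg/L

20 µg/L = 0.02 mg/L.
1400 L/s = 1.4 m³/s.
After input A: C = (4.89·0.02 + 1.4·2.4) / 6.29 = 0.5497 mg/L.
2.8 µg/L = 0.0028 mg/L.
After input B: C = (6.29·0.5497 + 0.37·0.0028) / 6.66 = 0.5193 mg/L.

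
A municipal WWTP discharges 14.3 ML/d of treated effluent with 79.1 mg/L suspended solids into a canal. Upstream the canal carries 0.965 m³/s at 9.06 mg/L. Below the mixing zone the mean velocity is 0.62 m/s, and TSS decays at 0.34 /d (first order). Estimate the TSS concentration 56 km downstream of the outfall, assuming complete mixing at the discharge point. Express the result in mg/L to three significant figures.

14.3 ML/d = 0.1655 m³/s.
After complete mixing, C₀ = (0.1655·79.1 + 0.965·9.06) / 1.131 = 19.31 mg/L.
Travel time t = 5.6e+04 m / 0.62 m/s = 9.032e+04 s = 1.045 d.
C = 19.31·exp(−0.34·1.045) = 19.31·0.7009 = 13.54 mg/L.

13.5 mg/L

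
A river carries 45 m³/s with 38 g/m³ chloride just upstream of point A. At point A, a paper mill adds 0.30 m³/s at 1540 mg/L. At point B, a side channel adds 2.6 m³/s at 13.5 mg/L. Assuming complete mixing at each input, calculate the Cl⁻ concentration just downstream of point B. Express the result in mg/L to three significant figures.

After input A: C = (45·38 + 0.3·1540) / 45.3 = 47.95 mg/L.
After input B: C = (45.3·47.95 + 2.6·13.5) / 47.9 = 46.08 mg/L.

46.1 mg/L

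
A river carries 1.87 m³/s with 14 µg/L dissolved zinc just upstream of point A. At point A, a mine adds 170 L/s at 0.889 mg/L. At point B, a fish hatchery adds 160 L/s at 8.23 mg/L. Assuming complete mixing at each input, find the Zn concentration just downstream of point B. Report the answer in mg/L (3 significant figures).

0.679 mg/L

14 µg/L = 0.014 mg/L.
170 L/s = 0.17 m³/s.
After input A: C = (1.87·0.014 + 0.17·0.889) / 2.04 = 0.08692 mg/L.
160 L/s = 0.16 m³/s.
After input B: C = (2.04·0.08692 + 0.16·8.23) / 2.2 = 0.6791 mg/L.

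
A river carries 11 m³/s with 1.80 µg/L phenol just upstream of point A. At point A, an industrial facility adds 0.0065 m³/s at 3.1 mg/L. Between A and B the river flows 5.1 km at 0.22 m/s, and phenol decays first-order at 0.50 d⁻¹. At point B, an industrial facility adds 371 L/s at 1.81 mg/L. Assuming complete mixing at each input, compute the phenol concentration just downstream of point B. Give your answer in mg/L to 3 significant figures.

1.80 µg/L = 0.0018 mg/L.
After input A: C = (11·0.0018 + 0.0065·3.1) / 11.01 = 0.00363 mg/L.
Over the 5.1 km reach to input B (t = 2.318e+04 s = 0.2683 d), decay gives C = 0.00363·exp(−0.50·0.2683) = 0.003174 mg/L.
371 L/s = 0.371 m³/s.
After input B: C = (11.01·0.003174 + 0.371·1.81) / 11.38 = 0.06209 mg/L.

0.0621 mg/L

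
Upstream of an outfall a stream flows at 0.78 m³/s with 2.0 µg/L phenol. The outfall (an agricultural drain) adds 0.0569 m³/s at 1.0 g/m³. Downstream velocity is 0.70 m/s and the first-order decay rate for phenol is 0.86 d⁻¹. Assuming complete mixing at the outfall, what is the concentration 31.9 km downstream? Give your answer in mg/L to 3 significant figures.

0.0444 mg/L

2.0 µg/L = 0.002 mg/L.
After complete mixing, C₀ = (0.0569·1 + 0.78·0.002) / 0.8369 = 0.06985 mg/L.
Travel time t = 3.19e+04 m / 0.70 m/s = 4.557e+04 s = 0.5274 d.
C = 0.06985·exp(−0.86·0.5274) = 0.06985·0.6353 = 0.04438 mg/L.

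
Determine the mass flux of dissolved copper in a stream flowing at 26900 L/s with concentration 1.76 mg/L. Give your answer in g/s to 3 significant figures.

26900 L/s = 26.9 m³/s.
Mass flux = Q·C = 26.9 m³/s × 1.76 g/m³ = 47.34 g/s.

47.3 g/s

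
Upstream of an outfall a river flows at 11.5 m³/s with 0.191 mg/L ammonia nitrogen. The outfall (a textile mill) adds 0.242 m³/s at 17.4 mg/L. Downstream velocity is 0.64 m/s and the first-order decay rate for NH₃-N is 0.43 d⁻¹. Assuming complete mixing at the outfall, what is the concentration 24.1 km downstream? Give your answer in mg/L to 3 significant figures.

0.452 mg/L

After complete mixing, C₀ = (0.242·17.4 + 11.5·0.191) / 11.74 = 0.5457 mg/L.
Travel time t = 2.41e+04 m / 0.64 m/s = 3.766e+04 s = 0.4358 d.
C = 0.5457·exp(−0.43·0.4358) = 0.5457·0.8291 = 0.4524 mg/L.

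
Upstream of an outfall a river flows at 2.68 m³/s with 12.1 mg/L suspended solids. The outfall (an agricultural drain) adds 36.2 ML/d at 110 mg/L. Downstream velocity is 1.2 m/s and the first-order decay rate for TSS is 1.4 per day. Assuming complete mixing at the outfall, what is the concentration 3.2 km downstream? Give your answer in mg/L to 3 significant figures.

24.3 mg/L

36.2 ML/d = 0.419 m³/s.
After complete mixing, C₀ = (0.419·110 + 2.68·12.1) / 3.099 = 25.34 mg/L.
Travel time t = 3200 m / 1.2 m/s = 2667 s = 0.03086 d.
C = 25.34·exp(−1.4·0.03086) = 25.34·0.9577 = 24.26 mg/L.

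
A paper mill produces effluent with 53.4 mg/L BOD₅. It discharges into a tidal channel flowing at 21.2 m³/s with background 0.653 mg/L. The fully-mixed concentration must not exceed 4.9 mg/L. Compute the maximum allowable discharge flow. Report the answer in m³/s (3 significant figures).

1.86 m³/s

Mass balance at complete mixing: C_std·(Q_w + Q_r) = Q_w·C_e + Q_r·C_b.
Rearranging, Q_w = Q_r·(C_std − C_b)/(C_e − C_std) = 21.2·(4.9 − 0.653) / (53.4 − 4.9) = 1.856 m³/s.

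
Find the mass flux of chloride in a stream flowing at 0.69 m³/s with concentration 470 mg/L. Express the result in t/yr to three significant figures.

Mass flux = Q·C = 0.69 m³/s × 470 g/m³ = 324.3 g/s.
= 324.3 g/s × 31.56 = 1.023e+04 t/yr.

10200 t/yr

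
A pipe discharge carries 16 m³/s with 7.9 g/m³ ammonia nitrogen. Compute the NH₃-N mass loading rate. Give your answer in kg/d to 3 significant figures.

Mass flux = Q·C = 16 m³/s × 7.9 g/m³ = 126.4 g/s.
= 126.4 g/s × 86.4 = 1.092e+04 kg/d.

10900 kg/d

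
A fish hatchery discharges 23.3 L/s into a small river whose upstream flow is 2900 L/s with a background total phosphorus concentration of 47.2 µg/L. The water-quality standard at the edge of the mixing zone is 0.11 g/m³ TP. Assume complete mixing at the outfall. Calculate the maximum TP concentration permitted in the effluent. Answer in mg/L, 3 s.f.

7.93 mg/L

23.3 L/s = 0.0233 m³/s.
2900 L/s = 2.9 m³/s.
47.2 µg/L = 0.0472 mg/L.
Mass balance: 0.11·2.923 = 0.0233·Cₑ + 2.9·0.0472.
Cₑ = (0.3216 − 0.1369) / 0.0233 = 7.926 mg/L.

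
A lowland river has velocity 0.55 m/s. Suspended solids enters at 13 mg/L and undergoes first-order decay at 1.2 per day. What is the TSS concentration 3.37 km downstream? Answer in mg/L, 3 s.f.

Travel time t = 3.37 km / 0.55 m/s = 3370/0.55 = 6127 s = 0.07092 d.
First-order decay: C = 13·exp(−1.2·0.07092) = 13·0.9184 = 11.94 mg/L.

11.9 mg/L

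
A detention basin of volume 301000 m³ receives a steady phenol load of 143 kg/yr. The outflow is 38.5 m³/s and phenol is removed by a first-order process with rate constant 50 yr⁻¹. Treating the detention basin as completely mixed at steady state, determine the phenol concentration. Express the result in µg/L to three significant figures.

0.116 µg/L

Outflow Q = 38.5 m³/s × 3.156e+07 s/yr = 1.215e+09 m³/yr.
Steady-state CSTR mass balance: W = Q·C + k·V·C, so C = W/(Q + kV).
Q + kV = 1.215e+09 + 50·301000 = 1.23e+09 m³/yr.
C = 143/1.23e+09 = 1.163e-07 kg/m³ = 0.0001163 mg/L = 0.1163 µg/L.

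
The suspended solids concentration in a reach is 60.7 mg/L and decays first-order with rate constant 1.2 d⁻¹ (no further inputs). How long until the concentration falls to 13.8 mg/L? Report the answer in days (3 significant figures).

1.23 d

t = ln(C₀/C)/k = ln(60.7/13.8)/1.2 = 1.481/1.2 = 1.234 d.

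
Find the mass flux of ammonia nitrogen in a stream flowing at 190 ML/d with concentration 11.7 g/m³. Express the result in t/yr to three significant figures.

812 t/yr

190 ML/d = 2.199 m³/s.
Mass flux = Q·C = 2.199 m³/s × 11.7 g/m³ = 25.73 g/s.
= 25.73 g/s × 31.56 = 812 t/yr.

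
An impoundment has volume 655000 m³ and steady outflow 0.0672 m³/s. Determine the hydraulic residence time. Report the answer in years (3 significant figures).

Q = 0.0672 m³/s × 3.156e+07 s/yr = 2.121e+06 m³/yr.
Hydraulic residence time τ = V/Q = 655000/2.121e+06 = 0.3089 yr.

0.309 yr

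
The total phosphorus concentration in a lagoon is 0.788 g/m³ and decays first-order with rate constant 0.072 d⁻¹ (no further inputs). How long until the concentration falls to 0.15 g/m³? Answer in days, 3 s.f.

t = ln(C₀/C)/k = ln(0.788/0.15)/0.072 = 1.659/0.072 = 23.04 d.

23.0 d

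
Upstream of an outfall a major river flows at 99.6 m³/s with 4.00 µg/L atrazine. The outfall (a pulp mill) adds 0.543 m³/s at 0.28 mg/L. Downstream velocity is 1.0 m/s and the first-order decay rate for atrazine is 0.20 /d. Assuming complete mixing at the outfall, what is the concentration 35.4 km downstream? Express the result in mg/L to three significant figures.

4.00 µg/L = 0.004 mg/L.
After complete mixing, C₀ = (0.543·0.28 + 99.6·0.004) / 100.1 = 0.005497 mg/L.
Travel time t = 3.54e+04 m / 1.0 m/s = 3.54e+04 s = 0.4097 d.
C = 0.005497·exp(−0.20·0.4097) = 0.005497·0.9213 = 0.005064 mg/L.

0.00506 mg/L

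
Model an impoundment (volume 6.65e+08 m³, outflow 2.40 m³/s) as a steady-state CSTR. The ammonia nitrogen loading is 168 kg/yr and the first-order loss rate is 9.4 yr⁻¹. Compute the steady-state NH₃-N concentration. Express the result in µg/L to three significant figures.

Outflow Q = 2.40 m³/s × 3.156e+07 s/yr = 7.574e+07 m³/yr.
Steady-state CSTR mass balance: W = Q·C + k·V·C, so C = W/(Q + kV).
Q + kV = 7.574e+07 + 9.4·6.65e+08 = 6.327e+09 m³/yr.
C = 168/6.327e+09 = 2.655e-08 kg/m³ = 2.655e-05 mg/L = 0.02655 µg/L.

0.0266 µg/L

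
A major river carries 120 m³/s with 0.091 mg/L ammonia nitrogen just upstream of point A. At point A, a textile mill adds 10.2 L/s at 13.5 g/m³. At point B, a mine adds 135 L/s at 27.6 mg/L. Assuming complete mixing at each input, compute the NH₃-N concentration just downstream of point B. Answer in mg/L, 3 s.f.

10.2 L/s = 0.0102 m³/s.
After input A: C = (120·0.091 + 0.0102·13.5) / 120 = 0.09214 mg/L.
135 L/s = 0.135 m³/s.
After input B: C = (120·0.09214 + 0.135·27.6) / 120.1 = 0.123 mg/L.

0.123 mg/L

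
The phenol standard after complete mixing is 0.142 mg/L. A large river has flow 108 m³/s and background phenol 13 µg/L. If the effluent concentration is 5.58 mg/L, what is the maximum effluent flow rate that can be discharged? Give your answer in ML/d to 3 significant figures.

221 ML/d

13 µg/L = 0.013 mg/L.
Mass balance at complete mixing: C_std·(Q_w + Q_r) = Q_w·C_e + Q_r·C_b.
Rearranging, Q_w = Q_r·(C_std − C_b)/(C_e − C_std) = 108·(0.142 − 0.013) / (5.58 − 0.142) = 2.562 m³/s.
= 221.4 ML/d.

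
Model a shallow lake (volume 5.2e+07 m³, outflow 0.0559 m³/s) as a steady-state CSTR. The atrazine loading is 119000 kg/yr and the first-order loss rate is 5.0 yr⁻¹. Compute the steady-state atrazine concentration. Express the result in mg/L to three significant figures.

Outflow Q = 0.0559 m³/s × 3.156e+07 s/yr = 1.764e+06 m³/yr.
Steady-state CSTR mass balance: W = Q·C + k·V·C, so C = W/(Q + kV).
Q + kV = 1.764e+06 + 5.0·5.2e+07 = 2.618e+08 m³/yr.
C = 119000/2.618e+08 = 0.0004546 kg/m³ = 0.4546 mg/L.

0.455 mg/L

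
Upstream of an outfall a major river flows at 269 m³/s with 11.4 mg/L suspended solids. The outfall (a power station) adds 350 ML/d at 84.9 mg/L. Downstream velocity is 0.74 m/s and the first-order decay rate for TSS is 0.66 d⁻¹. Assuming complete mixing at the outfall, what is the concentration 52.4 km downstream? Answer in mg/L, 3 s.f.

350 ML/d = 4.051 m³/s.
After complete mixing, C₀ = (4.051·84.9 + 269·11.4) / 273.1 = 12.49 mg/L.
Travel time t = 5.24e+04 m / 0.74 m/s = 7.081e+04 s = 0.8196 d.
C = 12.49·exp(−0.66·0.8196) = 12.49·0.5822 = 7.272 mg/L.

7.27 mg/L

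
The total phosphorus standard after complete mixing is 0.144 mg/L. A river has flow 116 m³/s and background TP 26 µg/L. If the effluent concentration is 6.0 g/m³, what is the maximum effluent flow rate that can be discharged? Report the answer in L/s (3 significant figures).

2340 L/s

26 µg/L = 0.026 mg/L.
Mass balance at complete mixing: C_std·(Q_w + Q_r) = Q_w·C_e + Q_r·C_b.
Rearranging, Q_w = Q_r·(C_std − C_b)/(C_e − C_std) = 116·(0.144 − 0.026) / (6 − 0.144) = 2.337 m³/s.
= 2337 L/s.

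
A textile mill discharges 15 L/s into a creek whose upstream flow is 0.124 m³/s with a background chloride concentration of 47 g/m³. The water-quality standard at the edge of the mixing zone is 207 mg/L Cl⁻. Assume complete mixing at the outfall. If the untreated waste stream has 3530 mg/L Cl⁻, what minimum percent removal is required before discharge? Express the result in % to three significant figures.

15 L/s = 0.015 m³/s.
Mass balance: 207·0.139 = 0.015·Cₑ + 0.124·47.
Cₑ = (28.77 − 5.828) / 0.015 = 1530 mg/L.
Required removal = 1 − 1530/3530 = 56.67 %.

56.7 %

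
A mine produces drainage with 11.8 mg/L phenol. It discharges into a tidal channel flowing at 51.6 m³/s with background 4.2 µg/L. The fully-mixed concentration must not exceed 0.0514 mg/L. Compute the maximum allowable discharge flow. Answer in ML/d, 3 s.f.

4.2 µg/L = 0.0042 mg/L.
Mass balance at complete mixing: C_std·(Q_w + Q_r) = Q_w·C_e + Q_r·C_b.
Rearranging, Q_w = Q_r·(C_std − C_b)/(C_e − C_std) = 51.6·(0.0514 − 0.0042) / (11.8 − 0.0514) = 0.2073 m³/s.
= 17.91 ML/d.

17.9 ML/d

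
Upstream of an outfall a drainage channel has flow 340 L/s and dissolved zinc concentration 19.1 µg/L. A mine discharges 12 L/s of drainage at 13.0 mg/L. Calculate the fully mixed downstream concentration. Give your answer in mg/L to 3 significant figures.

12 L/s = 0.012 m³/s.
340 L/s = 0.34 m³/s.
19.1 µg/L = 0.0191 mg/L.
By mass balance at complete mixing, C = (0.012·13 + 0.34·0.0191) / (0.012 + 0.34) = 0.1625/0.352 = 0.4616 mg/L.

0.462 mg/L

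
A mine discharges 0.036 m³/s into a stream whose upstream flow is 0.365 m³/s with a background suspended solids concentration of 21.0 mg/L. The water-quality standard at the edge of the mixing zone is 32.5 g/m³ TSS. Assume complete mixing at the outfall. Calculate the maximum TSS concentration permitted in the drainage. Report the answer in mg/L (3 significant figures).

149 mg/L

Mass balance: 32.5·0.401 = 0.036·Cₑ + 0.365·21.
Cₑ = (13.03 − 7.665) / 0.036 = 149.1 mg/L.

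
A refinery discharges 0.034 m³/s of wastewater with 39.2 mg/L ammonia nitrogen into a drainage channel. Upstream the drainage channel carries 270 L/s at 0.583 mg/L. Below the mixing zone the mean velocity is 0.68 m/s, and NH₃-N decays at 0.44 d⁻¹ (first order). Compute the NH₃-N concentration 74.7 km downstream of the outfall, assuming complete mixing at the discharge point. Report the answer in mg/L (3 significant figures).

2.80 mg/L

270 L/s = 0.27 m³/s.
After complete mixing, C₀ = (0.034·39.2 + 0.27·0.583) / 0.304 = 4.902 mg/L.
Travel time t = 7.47e+04 m / 0.68 m/s = 1.099e+05 s = 1.271 d.
C = 4.902·exp(−0.44·1.271) = 4.902·0.5715 = 2.802 mg/L.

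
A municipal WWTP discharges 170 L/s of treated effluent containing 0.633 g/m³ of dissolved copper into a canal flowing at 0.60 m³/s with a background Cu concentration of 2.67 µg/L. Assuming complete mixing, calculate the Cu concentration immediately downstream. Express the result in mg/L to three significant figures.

0.142 mg/L

170 L/s = 0.17 m³/s.
2.67 µg/L = 0.00267 mg/L.
Conservation of mass across the mixing zone: C = (0.17·0.633 + 0.6·0.00267) / (0.17 + 0.6) = 0.1092/0.77 = 0.1418 mg/L.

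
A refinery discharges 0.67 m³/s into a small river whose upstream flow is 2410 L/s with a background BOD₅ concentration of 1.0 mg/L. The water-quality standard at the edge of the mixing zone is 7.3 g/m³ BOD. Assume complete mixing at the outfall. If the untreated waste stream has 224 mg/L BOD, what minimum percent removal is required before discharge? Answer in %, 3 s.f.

2410 L/s = 2.41 m³/s.
Mass balance: 7.3·3.08 = 0.67·Cₑ + 2.41·1.
Cₑ = (22.48 − 2.41) / 0.67 = 29.96 mg/L.
Required removal = 1 − 29.96/224 = 86.62 %.

86.6 %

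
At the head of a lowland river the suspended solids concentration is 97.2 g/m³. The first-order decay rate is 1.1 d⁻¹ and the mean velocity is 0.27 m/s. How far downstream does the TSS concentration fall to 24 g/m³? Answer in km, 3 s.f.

29.7 km

From C = C₀·e^(−kt), t = ln(C₀/C)/k = ln(97.2/24)/1.1 = 1.399/1.1 = 1.272 d.
Distance = v·t = 0.27 m/s × 1.099e+05 s = 2.966e+04 m = 29.66 km.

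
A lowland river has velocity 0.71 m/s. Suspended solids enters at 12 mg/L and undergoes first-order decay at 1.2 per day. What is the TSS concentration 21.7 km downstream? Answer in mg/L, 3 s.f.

Travel time t = 21.7 km / 0.71 m/s = 2.17e+04/0.71 = 3.056e+04 s = 0.3537 d.
First-order decay: C = 12·exp(−1.2·0.3537) = 12·0.6541 = 7.849 mg/L.

7.85 mg/L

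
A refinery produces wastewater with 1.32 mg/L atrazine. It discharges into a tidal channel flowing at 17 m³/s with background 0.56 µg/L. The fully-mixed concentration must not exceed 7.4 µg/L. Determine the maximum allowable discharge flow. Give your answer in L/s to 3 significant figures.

0.56 µg/L = 0.00056 mg/L.
7.4 µg/L = 0.0074 mg/L.
Mass balance at complete mixing: C_std·(Q_w + Q_r) = Q_w·C_e + Q_r·C_b.
Rearranging, Q_w = Q_r·(C_std − C_b)/(C_e − C_std) = 17·(0.0074 − 0.00056) / (1.32 − 0.0074) = 0.08859 m³/s.
= 88.59 L/s.

88.6 L/s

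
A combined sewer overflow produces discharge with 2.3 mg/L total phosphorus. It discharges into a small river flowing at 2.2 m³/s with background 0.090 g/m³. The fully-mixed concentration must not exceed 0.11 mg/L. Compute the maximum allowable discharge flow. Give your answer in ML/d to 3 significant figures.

1.74 ML/d

Mass balance at complete mixing: C_std·(Q_w + Q_r) = Q_w·C_e + Q_r·C_b.
Rearranging, Q_w = Q_r·(C_std − C_b)/(C_e − C_std) = 2.2·(0.11 − 0.09) / (2.3 − 0.11) = 0.02009 m³/s.
= 1.736 ML/d.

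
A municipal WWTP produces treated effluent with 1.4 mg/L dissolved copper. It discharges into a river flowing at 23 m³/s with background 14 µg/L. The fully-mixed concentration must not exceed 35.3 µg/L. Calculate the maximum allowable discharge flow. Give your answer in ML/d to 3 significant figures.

31.0 ML/d

14 µg/L = 0.014 mg/L.
35.3 µg/L = 0.0353 mg/L.
Mass balance at complete mixing: C_std·(Q_w + Q_r) = Q_w·C_e + Q_r·C_b.
Rearranging, Q_w = Q_r·(C_std − C_b)/(C_e − C_std) = 23·(0.0353 − 0.014) / (1.4 − 0.0353) = 0.359 m³/s.
= 31.02 ML/d.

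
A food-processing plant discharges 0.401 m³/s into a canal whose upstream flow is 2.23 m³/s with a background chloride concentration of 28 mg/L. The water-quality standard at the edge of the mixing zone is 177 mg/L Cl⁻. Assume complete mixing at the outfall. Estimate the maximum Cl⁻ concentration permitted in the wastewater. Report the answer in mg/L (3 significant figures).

1010 mg/L

Mass balance: 177·2.631 = 0.401·Cₑ + 2.23·28.
Cₑ = (465.7 − 62.44) / 0.401 = 1006 mg/L.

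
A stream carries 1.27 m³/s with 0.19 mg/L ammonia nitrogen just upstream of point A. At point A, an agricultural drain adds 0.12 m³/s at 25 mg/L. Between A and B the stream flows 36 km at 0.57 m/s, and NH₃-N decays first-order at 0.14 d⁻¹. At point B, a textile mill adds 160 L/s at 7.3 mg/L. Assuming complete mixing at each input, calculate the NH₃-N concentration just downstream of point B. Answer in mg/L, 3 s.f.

2.64 mg/L

After input A: C = (1.27·0.19 + 0.12·25) / 1.39 = 2.332 mg/L.
Over the 36 km reach to input B (t = 6.316e+04 s = 0.731 d), decay gives C = 2.332·exp(−0.14·0.731) = 2.105 mg/L.
160 L/s = 0.16 m³/s.
After input B: C = (1.39·2.105 + 0.16·7.3) / 1.55 = 2.641 mg/L.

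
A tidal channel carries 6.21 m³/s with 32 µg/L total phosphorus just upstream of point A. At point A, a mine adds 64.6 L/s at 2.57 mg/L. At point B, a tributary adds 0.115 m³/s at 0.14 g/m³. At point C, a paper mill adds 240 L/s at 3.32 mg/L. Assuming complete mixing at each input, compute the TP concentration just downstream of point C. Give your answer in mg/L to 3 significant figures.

0.178 mg/L

32 µg/L = 0.032 mg/L.
64.6 L/s = 0.0646 m³/s.
After input A: C = (6.21·0.032 + 0.0646·2.57) / 6.275 = 0.05813 mg/L.
After input B: C = (6.275·0.05813 + 0.115·0.14) / 6.39 = 0.0596 mg/L.
240 L/s = 0.24 m³/s.
After input C: C = (6.39·0.0596 + 0.24·3.32) / 6.63 = 0.1776 mg/L.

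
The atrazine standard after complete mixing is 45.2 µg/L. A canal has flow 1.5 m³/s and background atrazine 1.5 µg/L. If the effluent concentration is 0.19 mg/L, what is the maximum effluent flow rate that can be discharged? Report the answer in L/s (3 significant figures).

1.5 µg/L = 0.0015 mg/L.
45.2 µg/L = 0.0452 mg/L.
Mass balance at complete mixing: C_std·(Q_w + Q_r) = Q_w·C_e + Q_r·C_b.
Rearranging, Q_w = Q_r·(C_std − C_b)/(C_e − C_std) = 1.5·(0.0452 − 0.0015) / (0.19 − 0.0452) = 0.4527 m³/s.
= 452.7 L/s.

453 L/s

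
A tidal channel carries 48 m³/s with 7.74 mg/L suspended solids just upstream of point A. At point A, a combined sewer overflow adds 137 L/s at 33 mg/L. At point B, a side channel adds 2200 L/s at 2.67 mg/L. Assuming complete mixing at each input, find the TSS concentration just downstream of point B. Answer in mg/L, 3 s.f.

137 L/s = 0.137 m³/s.
After input A: C = (48·7.74 + 0.137·33) / 48.14 = 7.812 mg/L.
2200 L/s = 2.2 m³/s.
After input B: C = (48.14·7.812 + 2.2·2.67) / 50.34 = 7.587 mg/L.

7.59 mg/L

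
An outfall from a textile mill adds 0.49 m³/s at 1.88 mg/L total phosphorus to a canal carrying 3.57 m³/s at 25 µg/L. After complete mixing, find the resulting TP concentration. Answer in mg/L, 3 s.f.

25 µg/L = 0.025 mg/L.
By mass balance at complete mixing, C = (0.49·1.88 + 3.57·0.025) / (0.49 + 3.57) = 1.01/4.06 = 0.2489 mg/L.

0.249 mg/L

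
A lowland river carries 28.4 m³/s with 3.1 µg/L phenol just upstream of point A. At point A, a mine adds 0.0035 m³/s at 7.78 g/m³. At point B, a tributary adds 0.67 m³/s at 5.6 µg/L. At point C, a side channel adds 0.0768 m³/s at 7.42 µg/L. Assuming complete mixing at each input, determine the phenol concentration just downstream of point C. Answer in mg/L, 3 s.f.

0.00410 mg/L

3.1 µg/L = 0.0031 mg/L.
After input A: C = (28.4·0.0031 + 0.0035·7.78) / 28.4 = 0.004058 mg/L.
5.6 µg/L = 0.0056 mg/L.
After input B: C = (28.4·0.004058 + 0.67·0.0056) / 29.07 = 0.004094 mg/L.
7.42 µg/L = 0.00742 mg/L.
After input C: C = (29.07·0.004094 + 0.0768·0.00742) / 29.15 = 0.004103 mg/L.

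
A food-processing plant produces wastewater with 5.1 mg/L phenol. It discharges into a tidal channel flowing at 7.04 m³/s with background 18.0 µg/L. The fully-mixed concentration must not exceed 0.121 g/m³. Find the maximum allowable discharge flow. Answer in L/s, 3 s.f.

146 L/s

18.0 µg/L = 0.018 mg/L.
Mass balance at complete mixing: C_std·(Q_w + Q_r) = Q_w·C_e + Q_r·C_b.
Rearranging, Q_w = Q_r·(C_std − C_b)/(C_e − C_std) = 7.04·(0.121 − 0.018) / (5.1 − 0.121) = 0.1456 m³/s.
= 145.6 L/s.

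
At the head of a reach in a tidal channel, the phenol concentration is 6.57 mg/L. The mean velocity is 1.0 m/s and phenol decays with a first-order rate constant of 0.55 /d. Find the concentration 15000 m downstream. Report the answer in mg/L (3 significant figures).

5.97 mg/L

Travel time t = 15000 m / 1.0 m/s = 1.5e+04/1.0 = 1.5e+04 s = 0.1736 d.
First-order decay: C = 6.57·exp(−0.55·0.1736) = 6.57·0.9089 = 5.972 mg/L.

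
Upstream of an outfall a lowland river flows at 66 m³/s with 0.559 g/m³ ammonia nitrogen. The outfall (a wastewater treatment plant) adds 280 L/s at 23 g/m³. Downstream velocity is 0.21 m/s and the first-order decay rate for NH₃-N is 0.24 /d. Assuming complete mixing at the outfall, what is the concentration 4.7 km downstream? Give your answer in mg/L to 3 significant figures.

0.614 mg/L

280 L/s = 0.28 m³/s.
After complete mixing, C₀ = (0.28·23 + 66·0.559) / 66.28 = 0.6538 mg/L.
Travel time t = 4700 m / 0.21 m/s = 2.238e+04 s = 0.259 d.
C = 0.6538·exp(−0.24·0.259) = 0.6538·0.9397 = 0.6144 mg/L.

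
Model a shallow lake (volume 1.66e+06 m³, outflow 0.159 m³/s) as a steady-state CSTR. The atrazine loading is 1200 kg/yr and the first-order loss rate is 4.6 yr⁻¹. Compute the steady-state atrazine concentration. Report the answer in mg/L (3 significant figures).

Outflow Q = 0.159 m³/s × 3.156e+07 s/yr = 5.018e+06 m³/yr.
Steady-state CSTR mass balance: W = Q·C + k·V·C, so C = W/(Q + kV).
Q + kV = 5.018e+06 + 4.6·1.66e+06 = 1.265e+07 m³/yr.
C = 1200/1.265e+07 = 9.483e-05 kg/m³ = 0.09483 mg/L.

0.0948 mg/L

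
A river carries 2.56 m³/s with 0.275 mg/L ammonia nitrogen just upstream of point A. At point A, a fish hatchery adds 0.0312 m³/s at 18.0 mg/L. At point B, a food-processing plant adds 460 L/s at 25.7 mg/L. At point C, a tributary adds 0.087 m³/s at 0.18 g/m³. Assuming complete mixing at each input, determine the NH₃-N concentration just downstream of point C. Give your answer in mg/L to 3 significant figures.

4.18 mg/L

After input A: C = (2.56·0.275 + 0.0312·18) / 2.591 = 0.4884 mg/L.
460 L/s = 0.46 m³/s.
After input B: C = (2.591·0.4884 + 0.46·25.7) / 3.051 = 4.289 mg/L.
After input C: C = (3.051·4.289 + 0.087·0.18) / 3.138 = 4.175 mg/L.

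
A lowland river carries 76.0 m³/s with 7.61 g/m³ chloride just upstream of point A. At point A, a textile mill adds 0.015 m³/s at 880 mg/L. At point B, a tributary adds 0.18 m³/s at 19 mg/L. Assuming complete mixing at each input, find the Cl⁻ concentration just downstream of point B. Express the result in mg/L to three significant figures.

7.81 mg/L

After input A: C = (76·7.61 + 0.015·880) / 76.02 = 7.782 mg/L.
After input B: C = (76.02·7.782 + 0.18·19) / 76.2 = 7.809 mg/L.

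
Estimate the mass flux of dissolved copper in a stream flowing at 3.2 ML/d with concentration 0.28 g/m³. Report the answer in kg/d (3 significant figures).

3.2 ML/d = 0.03704 m³/s.
Mass flux = Q·C = 0.03704 m³/s × 0.28 g/m³ = 0.01037 g/s.
= 0.01037 g/s × 86.4 = 0.896 kg/d.

0.896 kg/d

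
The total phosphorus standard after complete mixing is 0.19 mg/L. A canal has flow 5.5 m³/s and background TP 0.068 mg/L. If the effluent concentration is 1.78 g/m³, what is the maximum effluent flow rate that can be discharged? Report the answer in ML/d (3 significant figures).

Mass balance at complete mixing: C_std·(Q_w + Q_r) = Q_w·C_e + Q_r·C_b.
Rearranging, Q_w = Q_r·(C_std − C_b)/(C_e − C_std) = 5.5·(0.19 − 0.068) / (1.78 − 0.19) = 0.422 m³/s.
= 36.46 ML/d.

36.5 ML/d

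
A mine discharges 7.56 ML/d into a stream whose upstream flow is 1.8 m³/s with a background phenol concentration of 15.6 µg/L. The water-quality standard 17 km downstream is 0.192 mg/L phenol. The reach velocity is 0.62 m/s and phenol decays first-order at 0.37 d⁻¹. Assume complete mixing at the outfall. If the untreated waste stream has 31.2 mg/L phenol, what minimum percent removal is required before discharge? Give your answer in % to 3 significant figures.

7.56 ML/d = 0.0875 m³/s.
15.6 µg/L = 0.0156 mg/L.
Travel time to the compliance point: t = 1.7e+04/0.62 = 2.742e+04 s = 0.3174 d; decay factor exp(−0.37·0.3174) = 0.8892.
So the concentration just after mixing may be at most 0.192/0.8892 = 0.2159 mg/L.
Mass balance: 0.2159·1.887 = 0.0875·Cₑ + 1.8·0.0156.
Cₑ = (0.4076 − 0.02808) / 0.0875 = 4.337 mg/L.
Required removal = 1 − 4.337/31.2 = 86.1 %.

86.1 %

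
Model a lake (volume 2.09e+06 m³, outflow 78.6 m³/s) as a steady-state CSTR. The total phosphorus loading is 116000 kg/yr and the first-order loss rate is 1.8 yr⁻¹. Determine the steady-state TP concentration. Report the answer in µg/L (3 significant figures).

46.7 µg/L

Outflow Q = 78.6 m³/s × 3.156e+07 s/yr = 2.48e+09 m³/yr.
Steady-state CSTR mass balance: W = Q·C + k·V·C, so C = W/(Q + kV).
Q + kV = 2.48e+09 + 1.8·2.09e+06 = 2.484e+09 m³/yr.
C = 116000/2.484e+09 = 4.67e-05 kg/m³ = 0.0467 mg/L = 46.7 µg/L.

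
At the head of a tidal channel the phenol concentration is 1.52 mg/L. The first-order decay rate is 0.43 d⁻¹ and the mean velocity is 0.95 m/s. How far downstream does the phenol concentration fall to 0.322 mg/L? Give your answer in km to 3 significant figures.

From C = C₀·e^(−kt), t = ln(C₀/C)/k = ln(1.52/0.322)/0.43 = 1.552/0.43 = 3.609 d.
Distance = v·t = 0.95 m/s × 3.118e+05 s = 2.962e+05 m = 296.2 km.

296 km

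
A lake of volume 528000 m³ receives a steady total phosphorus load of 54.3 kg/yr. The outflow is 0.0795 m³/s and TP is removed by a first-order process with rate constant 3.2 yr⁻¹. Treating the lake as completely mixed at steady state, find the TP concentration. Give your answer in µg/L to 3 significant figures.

12.9 µg/L

Outflow Q = 0.0795 m³/s × 3.156e+07 s/yr = 2.509e+06 m³/yr.
Steady-state CSTR mass balance: W = Q·C + k·V·C, so C = W/(Q + kV).
Q + kV = 2.509e+06 + 3.2·528000 = 4.198e+06 m³/yr.
C = 54.3/4.198e+06 = 1.293e-05 kg/m³ = 0.01293 mg/L = 12.93 µg/L.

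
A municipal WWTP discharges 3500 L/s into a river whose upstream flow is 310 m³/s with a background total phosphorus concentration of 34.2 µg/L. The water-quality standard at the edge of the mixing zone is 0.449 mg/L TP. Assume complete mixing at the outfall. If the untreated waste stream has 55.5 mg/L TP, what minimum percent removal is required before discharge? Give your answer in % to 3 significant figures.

3500 L/s = 3.5 m³/s.
34.2 µg/L = 0.0342 mg/L.
Mass balance: 0.449·313.5 = 3.5·Cₑ + 310·0.0342.
Cₑ = (140.8 − 10.6) / 3.5 = 37.19 mg/L.
Required removal = 1 − 37.19/55.5 = 32.99 %.

33.0 %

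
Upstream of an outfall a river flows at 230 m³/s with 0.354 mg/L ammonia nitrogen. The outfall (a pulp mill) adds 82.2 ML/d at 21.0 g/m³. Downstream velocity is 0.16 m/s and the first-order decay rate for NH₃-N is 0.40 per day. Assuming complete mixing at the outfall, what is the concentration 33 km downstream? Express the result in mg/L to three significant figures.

0.169 mg/L

82.2 ML/d = 0.9514 m³/s.
After complete mixing, C₀ = (0.9514·21 + 230·0.354) / 231 = 0.439 mg/L.
Travel time t = 3.3e+04 m / 0.16 m/s = 2.062e+05 s = 2.387 d.
C = 0.439·exp(−0.40·2.387) = 0.439·0.3849 = 0.169 mg/L.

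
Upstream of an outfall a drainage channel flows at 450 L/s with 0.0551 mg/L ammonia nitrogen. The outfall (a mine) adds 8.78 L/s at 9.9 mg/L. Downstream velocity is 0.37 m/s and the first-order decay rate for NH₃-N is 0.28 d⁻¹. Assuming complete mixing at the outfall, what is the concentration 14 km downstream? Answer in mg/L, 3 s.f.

0.215 mg/L

8.78 L/s = 0.00878 m³/s.
450 L/s = 0.45 m³/s.
After complete mixing, C₀ = (0.00878·9.9 + 0.45·0.0551) / 0.4588 = 0.2435 mg/L.
Travel time t = 1.4e+04 m / 0.37 m/s = 3.784e+04 s = 0.4379 d.
C = 0.2435·exp(−0.28·0.4379) = 0.2435·0.8846 = 0.2154 mg/L.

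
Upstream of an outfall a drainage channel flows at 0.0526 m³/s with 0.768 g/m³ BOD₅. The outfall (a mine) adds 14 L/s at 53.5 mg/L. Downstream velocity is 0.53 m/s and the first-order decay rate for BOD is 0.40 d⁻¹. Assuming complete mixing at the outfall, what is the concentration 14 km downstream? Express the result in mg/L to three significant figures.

10.5 mg/L

14 L/s = 0.014 m³/s.
After complete mixing, C₀ = (0.014·53.5 + 0.0526·0.768) / 0.0666 = 11.85 mg/L.
Travel time t = 1.4e+04 m / 0.53 m/s = 2.642e+04 s = 0.3057 d.
C = 11.85·exp(−0.40·0.3057) = 11.85·0.8849 = 10.49 mg/L.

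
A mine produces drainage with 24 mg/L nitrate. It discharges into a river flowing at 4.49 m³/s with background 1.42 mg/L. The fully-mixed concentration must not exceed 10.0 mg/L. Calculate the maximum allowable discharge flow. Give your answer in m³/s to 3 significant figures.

Mass balance at complete mixing: C_std·(Q_w + Q_r) = Q_w·C_e + Q_r·C_b.
Rearranging, Q_w = Q_r·(C_std − C_b)/(C_e − C_std) = 4.49·(10 − 1.42) / (24 − 10) = 2.752 m³/s.

2.75 m³/s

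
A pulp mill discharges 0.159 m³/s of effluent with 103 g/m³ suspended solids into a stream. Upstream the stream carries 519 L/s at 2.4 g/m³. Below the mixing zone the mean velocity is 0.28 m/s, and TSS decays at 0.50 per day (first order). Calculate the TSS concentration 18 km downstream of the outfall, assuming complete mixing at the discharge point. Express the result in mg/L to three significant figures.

519 L/s = 0.519 m³/s.
After complete mixing, C₀ = (0.159·103 + 0.519·2.4) / 0.678 = 25.99 mg/L.
Travel time t = 1.8e+04 m / 0.28 m/s = 6.429e+04 s = 0.744 d.
C = 25.99·exp(−0.50·0.744) = 25.99·0.6893 = 17.92 mg/L.

17.9 mg/L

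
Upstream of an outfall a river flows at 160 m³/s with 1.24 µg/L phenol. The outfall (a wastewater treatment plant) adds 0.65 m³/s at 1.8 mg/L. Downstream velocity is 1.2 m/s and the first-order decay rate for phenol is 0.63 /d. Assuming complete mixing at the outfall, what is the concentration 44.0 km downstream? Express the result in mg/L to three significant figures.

0.00652 mg/L

1.24 µg/L = 0.00124 mg/L.
After complete mixing, C₀ = (0.65·1.8 + 160·0.00124) / 160.7 = 0.008518 mg/L.
Travel time t = 4.4e+04 m / 1.2 m/s = 3.667e+04 s = 0.4244 d.
C = 0.008518·exp(−0.63·0.4244) = 0.008518·0.7654 = 0.00652 mg/L.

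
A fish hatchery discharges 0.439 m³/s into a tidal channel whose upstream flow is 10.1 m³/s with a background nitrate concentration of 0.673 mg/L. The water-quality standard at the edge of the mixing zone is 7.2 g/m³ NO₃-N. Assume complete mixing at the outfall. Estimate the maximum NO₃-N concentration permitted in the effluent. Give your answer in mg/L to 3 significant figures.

157 mg/L

Mass balance: 7.2·10.54 = 0.439·Cₑ + 10.1·0.673.
Cₑ = (75.88 − 6.797) / 0.439 = 157.4 mg/L.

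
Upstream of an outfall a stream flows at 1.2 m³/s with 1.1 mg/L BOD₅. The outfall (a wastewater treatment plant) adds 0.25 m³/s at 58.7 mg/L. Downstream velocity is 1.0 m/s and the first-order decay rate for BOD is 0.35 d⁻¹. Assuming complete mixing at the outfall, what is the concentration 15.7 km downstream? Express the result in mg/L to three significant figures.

After complete mixing, C₀ = (0.25·58.7 + 1.2·1.1) / 1.45 = 11.03 mg/L.
Travel time t = 1.57e+04 m / 1.0 m/s = 1.57e+04 s = 0.1817 d.
C = 11.03·exp(−0.35·0.1817) = 11.03·0.9384 = 10.35 mg/L.

10.4 mg/L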